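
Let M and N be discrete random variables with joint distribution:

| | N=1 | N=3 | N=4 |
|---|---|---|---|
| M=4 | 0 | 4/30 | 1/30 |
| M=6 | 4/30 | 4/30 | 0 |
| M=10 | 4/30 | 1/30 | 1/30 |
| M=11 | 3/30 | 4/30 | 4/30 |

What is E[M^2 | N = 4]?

P(N = 4) = 1/5.
Σ M^2·P over the event = 16·(1/30) + 100·(1/30) + 121·(4/30) = 20.
E[M^2 | N = 4] = (20) / (1/5) = 100.

100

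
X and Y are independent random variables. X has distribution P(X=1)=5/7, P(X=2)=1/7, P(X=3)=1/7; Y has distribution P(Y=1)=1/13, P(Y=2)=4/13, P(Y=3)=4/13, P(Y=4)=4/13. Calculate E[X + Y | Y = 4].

P(Y = 4) = 4/13.
Summing (X+Y)·P(x,y) over outcomes with Y = 4 gives 152/91.
E[X + Y | Y = 4] = (152/91) / (4/13) = 38/7.

38/7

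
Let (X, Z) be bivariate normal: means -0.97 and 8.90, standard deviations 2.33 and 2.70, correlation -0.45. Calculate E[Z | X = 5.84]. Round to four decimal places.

E[Z | X=x] = μ_Z + ρ(σ_Z/σ_X)(x − μ_X) for jointly normal variables.
E[Z | X=5.84] = 8.90 + (-0.45)·(2.70/2.33)·(5.84 − (-0.97)) = 8.90 + (-0.52146)·(6.81) = 5.3489.

5.3489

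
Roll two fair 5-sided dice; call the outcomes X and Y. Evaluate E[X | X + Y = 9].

9/2

Outcomes with X + Y = 9: (4,5), (5,4), each with probability 1/25.
E[X | X + Y = 9] = (4 + 5) / 2 = 9/2.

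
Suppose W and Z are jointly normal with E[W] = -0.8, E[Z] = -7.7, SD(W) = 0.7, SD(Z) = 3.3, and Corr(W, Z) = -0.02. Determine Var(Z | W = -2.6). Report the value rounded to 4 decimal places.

Var(Z | W=x) = (1 − ρ²)·σ_Z².
Var(Z | W=-2.6) = (3.3)²·(1 − (-0.02)²) = 10.89·0.9996 = 10.8856.

10.8856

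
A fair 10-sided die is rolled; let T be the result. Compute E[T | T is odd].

Given T is odd, T is equally likely to be any of {1, 3, 5, 7, 9}.
E[T | T is odd] = (1 + 3 + 5 + 7 + 9) / 5 = 5.

5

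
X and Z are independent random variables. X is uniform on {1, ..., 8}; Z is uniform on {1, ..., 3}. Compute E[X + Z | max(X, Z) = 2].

10/3

P(max(X, Z) = 2) = 1/8.
Summing (X+Z)·P(x,y) over outcomes with max(X, Z) = 2 gives 5/12.
E[X + Z | max(X, Z) = 2] = (5/12) / (1/8) = 10/3.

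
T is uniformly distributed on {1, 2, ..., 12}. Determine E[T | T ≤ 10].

Given T ≤ 10, T is equally likely to be any of {1, 2, 3, 4, 5, 6, 7, 8, 9, 10}.
E[T | T ≤ 10] = (1 + 2 + 3 + 4 + 5 + 6 + 7 + 8 + 9 + 10) / 10 = 11/2.

11/2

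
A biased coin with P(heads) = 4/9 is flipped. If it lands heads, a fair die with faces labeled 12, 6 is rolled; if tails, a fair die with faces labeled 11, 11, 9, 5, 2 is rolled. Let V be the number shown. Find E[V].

E[V | heads] = (12+6)/2 = 9.
E[V | tails] = (11+11+9+5+2)/5 = 38/5.
E[V] = (4/9)·(9) + (5/9)·(38/5) = 74/9.

74/9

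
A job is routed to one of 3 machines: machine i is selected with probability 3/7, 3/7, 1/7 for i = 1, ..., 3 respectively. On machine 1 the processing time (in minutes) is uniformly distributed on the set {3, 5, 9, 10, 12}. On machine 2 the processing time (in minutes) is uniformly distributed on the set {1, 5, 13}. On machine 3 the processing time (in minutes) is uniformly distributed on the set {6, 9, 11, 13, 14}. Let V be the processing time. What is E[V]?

53/7

E[V | machine 1] = (3+5+9+10+12)/5 = 39/5.
E[V | machine 2] = (1+5+13)/3 = 19/3.
E[V | machine 3] = (6+9+11+13+14)/5 = 53/5.
E[V] = (3/7)·(39/5) + (3/7)·(19/3) + (1/7)·(53/5) = 53/7.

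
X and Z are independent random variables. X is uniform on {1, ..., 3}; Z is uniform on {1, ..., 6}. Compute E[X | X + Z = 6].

Outcomes with X + Z = 6: (1,5), (2,4), (3,3), each with probability 1/18.
E[X | X + Z = 6] = (1 + 2 + 3) / 3 = 2.

2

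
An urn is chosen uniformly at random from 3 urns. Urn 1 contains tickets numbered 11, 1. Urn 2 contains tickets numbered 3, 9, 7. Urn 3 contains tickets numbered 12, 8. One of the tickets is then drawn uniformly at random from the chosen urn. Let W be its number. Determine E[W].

67/9

E[W | urn 1] = (11+1)/2 = 6.
E[W | urn 2] = (3+9+7)/3 = 19/3.
E[W | urn 3] = (12+8)/2 = 10.
By the law of total expectation,
E[W] = (1/3)·(6) + (1/3)·(19/3) + (1/3)·(10) = 67/9.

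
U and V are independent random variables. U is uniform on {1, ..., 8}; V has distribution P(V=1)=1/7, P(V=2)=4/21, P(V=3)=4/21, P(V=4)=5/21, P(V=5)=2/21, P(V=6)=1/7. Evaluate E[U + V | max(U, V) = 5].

203/26

P(max(U, V) = 5) = 13/84.
Summing (U+V)·P(x,y) over outcomes with max(U, V) = 5 gives 29/24.
E[U + V | max(U, V) = 5] = (29/24) / (13/84) = 203/26.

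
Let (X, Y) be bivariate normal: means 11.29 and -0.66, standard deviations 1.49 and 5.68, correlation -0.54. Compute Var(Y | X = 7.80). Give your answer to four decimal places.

22.8547

Var(Y | X=x) = (1 − ρ²)·σ_Y².
Var(Y | X=7.80) = (5.68)²·(1 − (-0.54)²) = 32.2624·0.7084 = 22.8547.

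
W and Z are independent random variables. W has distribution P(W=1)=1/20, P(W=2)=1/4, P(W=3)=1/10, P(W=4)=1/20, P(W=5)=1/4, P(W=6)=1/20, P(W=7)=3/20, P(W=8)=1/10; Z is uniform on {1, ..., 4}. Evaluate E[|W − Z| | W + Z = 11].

P(W + Z = 11) = 1/16.
Summing |W−Z|·P(x,y) over outcomes with W + Z = 11 gives 19/80.
E[|W − Z| | W + Z = 11] = (19/80) / (1/16) = 19/5.

19/5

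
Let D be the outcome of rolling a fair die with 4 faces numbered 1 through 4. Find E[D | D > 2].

7/2

Given D > 2, D is equally likely to be any of {3, 4}.
E[D | D > 2] = (3 + 4) / 2 = 7/2.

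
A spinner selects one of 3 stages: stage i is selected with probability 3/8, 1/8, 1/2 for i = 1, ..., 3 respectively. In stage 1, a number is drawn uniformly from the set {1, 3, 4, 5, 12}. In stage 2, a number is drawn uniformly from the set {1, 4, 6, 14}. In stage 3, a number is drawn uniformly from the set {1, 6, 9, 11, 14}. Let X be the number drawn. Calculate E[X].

E[X | stage 1] = (1+3+4+5+12)/5 = 5.
E[X | stage 2] = (1+4+6+14)/4 = 25/4.
E[X | stage 3] = (1+6+9+11+14)/5 = 41/5.
E[X] = (3/8)·(5) + (1/8)·(25/4) + (1/2)·(41/5) = 1081/160.

1081/160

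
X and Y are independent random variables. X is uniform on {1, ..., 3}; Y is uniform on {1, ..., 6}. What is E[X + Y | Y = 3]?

5

P(Y = 3) = 1/6.
Summing (X+Y)·P(x,y) over outcomes with Y = 3 gives 5/6.
E[X + Y | Y = 3] = (5/6) / (1/6) = 5.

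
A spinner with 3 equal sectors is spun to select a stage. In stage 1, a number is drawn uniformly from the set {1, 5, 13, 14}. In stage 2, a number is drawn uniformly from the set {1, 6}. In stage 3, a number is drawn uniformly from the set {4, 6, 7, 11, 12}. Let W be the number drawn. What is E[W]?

E[W | stage 1] = (1+5+13+14)/4 = 33/4.
E[W | stage 2] = (1+6)/2 = 7/2.
E[W | stage 3] = (4+6+7+11+12)/5 = 8.
By the law of total expectation,
E[W] = (1/3)·(33/4) + (1/3)·(7/2) + (1/3)·(8) = 79/12.

79/12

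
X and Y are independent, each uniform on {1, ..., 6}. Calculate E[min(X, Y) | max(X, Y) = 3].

9/5

Outcomes with max(X, Y) = 3: (1,3), (2,3), (3,1), (3,2), (3,3), each with probability 1/36.
E[min(X, Y) | max(X, Y) = 3] = (1 + 2 + 1 + 2 + 3) / 5 = 9/5.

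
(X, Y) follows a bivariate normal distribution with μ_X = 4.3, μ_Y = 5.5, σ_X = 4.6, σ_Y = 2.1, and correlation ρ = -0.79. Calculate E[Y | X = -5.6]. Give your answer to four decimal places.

9.0705

E[Y | X=x] = μ_Y + ρ(σ_Y/σ_X)(x − μ_X) for jointly normal variables.
E[Y | X=-5.6] = 5.5 + (-0.79)·(2.1/4.6)·(-5.6 − (4.3)) = 5.5 + (-0.360652)·(-9.9) = 9.0705.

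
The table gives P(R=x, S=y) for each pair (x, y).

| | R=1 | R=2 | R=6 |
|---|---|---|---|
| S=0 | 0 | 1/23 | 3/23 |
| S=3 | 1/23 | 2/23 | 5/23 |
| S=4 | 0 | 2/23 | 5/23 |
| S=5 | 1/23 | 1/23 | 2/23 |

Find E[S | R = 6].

3

P(R = 6) = 15/23.
Σ S·P over the event = 0·(3/23) + 3·(5/23) + 4·(5/23) + 5·(2/23) = 45/23.
E[S | R = 6] = (45/23) / (15/23) = 3.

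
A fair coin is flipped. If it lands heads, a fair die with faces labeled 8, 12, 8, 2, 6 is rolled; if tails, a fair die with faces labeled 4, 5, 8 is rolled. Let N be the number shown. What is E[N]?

E[N | heads] = (8+12+8+2+6)/5 = 36/5.
E[N | tails] = (4+5+8)/3 = 17/3.
E[N] = (1/2)·(36/5) + (1/2)·(17/3) = 193/30.

193/30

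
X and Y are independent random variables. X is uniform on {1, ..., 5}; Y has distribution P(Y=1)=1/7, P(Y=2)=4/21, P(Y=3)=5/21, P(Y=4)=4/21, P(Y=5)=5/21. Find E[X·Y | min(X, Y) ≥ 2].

112/9

P(min(X, Y) ≥ 2) = 24/35.
Summing XY·P(x,y) over outcomes with min(X, Y) ≥ 2 gives 128/15.
E[X·Y | min(X, Y) ≥ 2] = (128/15) / (24/35) = 112/9.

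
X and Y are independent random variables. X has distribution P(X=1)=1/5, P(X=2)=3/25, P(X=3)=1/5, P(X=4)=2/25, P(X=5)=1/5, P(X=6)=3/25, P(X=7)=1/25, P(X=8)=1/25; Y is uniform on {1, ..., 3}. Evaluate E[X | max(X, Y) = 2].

17/11

P(max(X, Y) = 2) = 11/75.
Summing X·P(x,y) over outcomes with max(X, Y) = 2 gives 17/75.
E[X | max(X, Y) = 2] = (17/75) / (11/75) = 17/11.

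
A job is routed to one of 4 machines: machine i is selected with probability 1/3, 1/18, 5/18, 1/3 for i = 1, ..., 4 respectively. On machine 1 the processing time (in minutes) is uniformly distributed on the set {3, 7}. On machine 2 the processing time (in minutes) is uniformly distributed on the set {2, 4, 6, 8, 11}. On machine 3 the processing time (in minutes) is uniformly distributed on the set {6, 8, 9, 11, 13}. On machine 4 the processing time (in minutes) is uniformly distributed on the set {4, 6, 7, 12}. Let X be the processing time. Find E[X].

E[X | machine 1] = (3+7)/2 = 5.
E[X | machine 2] = (2+4+6+8+11)/5 = 31/5.
E[X | machine 3] = (6+8+9+11+13)/5 = 47/5.
E[X | machine 4] = (4+6+7+12)/4 = 29/4.
By the law of total expectation,
E[X] = (1/3)·(5) + (1/18)·(31/5) + (5/18)·(47/5) + (1/3)·(29/4) = 1267/180.

1267/180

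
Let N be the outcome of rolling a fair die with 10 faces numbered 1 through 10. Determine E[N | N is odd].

Given N is odd, N is equally likely to be any of {1, 3, 5, 7, 9}.
E[N | N is odd] = (1 + 3 + 5 + 7 + 9) / 5 = 5.

5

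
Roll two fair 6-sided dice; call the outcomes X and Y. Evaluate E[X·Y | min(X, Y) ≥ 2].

P(min(X, Y) ≥ 2) = 25/36.
Summing XY·P(x,y) over outcomes with min(X, Y) ≥ 2 gives 100/9.
E[X·Y | min(X, Y) ≥ 2] = (100/9) / (25/36) = 16.

16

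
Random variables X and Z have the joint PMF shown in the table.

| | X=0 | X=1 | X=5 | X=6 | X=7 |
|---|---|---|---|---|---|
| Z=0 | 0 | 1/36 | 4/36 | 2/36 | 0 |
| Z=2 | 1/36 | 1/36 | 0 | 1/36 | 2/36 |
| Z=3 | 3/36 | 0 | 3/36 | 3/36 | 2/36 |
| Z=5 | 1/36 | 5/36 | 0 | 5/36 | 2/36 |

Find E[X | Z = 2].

P(Z = 2) = 5/36.
Σ X·P over the event = 0·(1/36) + 1·(1/36) + 6·(1/36) + 7·(2/36) = 7/12.
E[X | Z = 2] = (7/12) / (5/36) = 21/5.

21/5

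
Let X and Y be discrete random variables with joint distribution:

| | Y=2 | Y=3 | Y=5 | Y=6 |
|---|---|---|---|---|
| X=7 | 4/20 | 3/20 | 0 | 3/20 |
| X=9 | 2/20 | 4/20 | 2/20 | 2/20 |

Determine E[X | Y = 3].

57/7

P(Y = 3) = 7/20.
Σ X·P over the event = 7·(3/20) + 9·(4/20) = 57/20.
E[X | Y = 3] = (57/20) / (7/20) = 57/7.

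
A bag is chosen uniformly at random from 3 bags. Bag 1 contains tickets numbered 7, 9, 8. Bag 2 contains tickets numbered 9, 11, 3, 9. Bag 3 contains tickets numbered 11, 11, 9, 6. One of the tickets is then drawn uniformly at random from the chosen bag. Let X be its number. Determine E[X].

101/12

E[X | bag 1] = (7+9+8)/3 = 8.
E[X | bag 2] = (9+11+3+9)/4 = 8.
E[X | bag 3] = (11+11+9+6)/4 = 37/4.
By the law of total expectation,
E[X] = (1/3)·(8) + (1/3)·(8) + (1/3)·(37/4) = 101/12.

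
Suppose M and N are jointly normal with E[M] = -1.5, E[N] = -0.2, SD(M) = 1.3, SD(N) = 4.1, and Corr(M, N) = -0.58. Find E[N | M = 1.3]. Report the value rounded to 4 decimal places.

The regression of N on M has slope ρ·σ_N/σ_M and passes through (μ_M, μ_N).
E[N | M=1.3] = -0.2 + (-0.58)·(4.1/1.3)·(1.3 − (-1.5)) = -0.2 + (-1.8292)·(2.8) = -5.3218.

-5.3218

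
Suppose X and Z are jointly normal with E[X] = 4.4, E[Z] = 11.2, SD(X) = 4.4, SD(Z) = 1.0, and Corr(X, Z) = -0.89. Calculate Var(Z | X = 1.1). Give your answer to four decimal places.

0.2079

For a bivariate normal, Var(Z | X=x) = σ_Z²(1 − ρ²).
Var(Z | X=1.1) = (1.0)²·(1 − (-0.89)²) = 1·0.2079 = 0.2079.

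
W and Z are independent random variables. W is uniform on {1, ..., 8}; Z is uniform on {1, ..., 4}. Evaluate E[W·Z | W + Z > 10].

Outcomes with W + Z > 10: (7,4), (8,3), (8,4), each with probability 1/32.
E[W·Z | W + Z > 10] = (28 + 24 + 32) / 3 = 28.

28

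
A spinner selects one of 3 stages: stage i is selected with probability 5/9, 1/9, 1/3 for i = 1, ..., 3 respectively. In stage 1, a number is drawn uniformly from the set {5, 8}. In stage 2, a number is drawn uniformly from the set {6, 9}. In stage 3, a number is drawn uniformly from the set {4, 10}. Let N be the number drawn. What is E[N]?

E[N | stage 1] = (5+8)/2 = 13/2.
E[N | stage 2] = (6+9)/2 = 15/2.
E[N | stage 3] = (4+10)/2 = 7.
E[N] = (5/9)·(13/2) + (1/9)·(15/2) + (1/3)·(7) = 61/9.

61/9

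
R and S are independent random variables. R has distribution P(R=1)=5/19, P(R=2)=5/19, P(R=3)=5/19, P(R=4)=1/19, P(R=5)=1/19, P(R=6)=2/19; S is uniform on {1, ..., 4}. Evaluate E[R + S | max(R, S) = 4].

P(max(R, S) = 4) = 1/4.
Summing (R+S)·P(x,y) over outcomes with max(R, S) = 4 gives 29/19.
E[R + S | max(R, S) = 4] = (29/19) / (1/4) = 116/19.

116/19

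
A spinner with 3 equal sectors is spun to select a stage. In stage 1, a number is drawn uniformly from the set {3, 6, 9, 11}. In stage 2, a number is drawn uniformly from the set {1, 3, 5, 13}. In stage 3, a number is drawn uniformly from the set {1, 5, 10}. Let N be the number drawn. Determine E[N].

E[N | stage 1] = (3+6+9+11)/4 = 29/4.
E[N | stage 2] = (1+3+5+13)/4 = 11/2.
E[N | stage 3] = (1+5+10)/3 = 16/3.
By the law of total expectation,
E[N] = (1/3)·(29/4) + (1/3)·(11/2) + (1/3)·(16/3) = 217/36.

217/36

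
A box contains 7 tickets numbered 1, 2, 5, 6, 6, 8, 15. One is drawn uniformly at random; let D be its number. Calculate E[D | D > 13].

15

P(D > 13) = 1/7.
Σ over the event: 15·1/7 = 15/7.
E[D | D > 13] = (15/7) / (1/7) = 15.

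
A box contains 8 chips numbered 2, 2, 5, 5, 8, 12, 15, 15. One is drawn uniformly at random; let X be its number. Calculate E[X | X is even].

6

P(X is even) = 1/2.
Σ over the event: 2·1/4 + 8·1/8 + 12·1/8 = 3.
E[X | X is even] = (3) / (1/2) = 6.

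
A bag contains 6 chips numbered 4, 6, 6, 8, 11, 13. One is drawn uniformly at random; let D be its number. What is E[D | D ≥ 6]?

P(D ≥ 6) = 5/6.
Σ over the event: 6·1/3 + 8·1/6 + 11·1/6 + 13·1/6 = 22/3.
E[D | D ≥ 6] = (22/3) / (5/6) = 44/5.

44/5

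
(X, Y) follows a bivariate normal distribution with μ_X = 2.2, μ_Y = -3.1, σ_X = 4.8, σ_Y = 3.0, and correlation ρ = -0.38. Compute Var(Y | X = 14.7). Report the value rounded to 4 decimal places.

7.7004

For a bivariate normal, Var(Y | X=x) = σ_Y²(1 − ρ²).
Var(Y | X=14.7) = (3.0)²·(1 − (-0.38)²) = 9·0.8556 = 7.7004.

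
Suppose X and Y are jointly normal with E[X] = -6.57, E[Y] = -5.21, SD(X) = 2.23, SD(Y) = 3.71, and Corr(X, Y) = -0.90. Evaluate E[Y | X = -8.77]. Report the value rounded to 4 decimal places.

For a bivariate normal, E[Y | X=x] = μ_Y + ρ·(σ_Y/σ_X)·(x − μ_X).
E[Y | X=-8.77] = -5.21 + (-0.90)·(3.71/2.23)·(-8.77 − (-6.57)) = -5.21 + (-1.4973)·(-2.2) = -1.9159.

-1.9159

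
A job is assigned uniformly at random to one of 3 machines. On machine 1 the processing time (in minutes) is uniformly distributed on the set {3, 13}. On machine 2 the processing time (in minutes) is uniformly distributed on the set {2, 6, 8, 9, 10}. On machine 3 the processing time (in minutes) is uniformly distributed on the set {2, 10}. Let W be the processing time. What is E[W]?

7

E[W | machine 1] = (3+13)/2 = 8.
E[W | machine 2] = (2+6+8+9+10)/5 = 7.
E[W | machine 3] = (2+10)/2 = 6.
By the law of total expectation,
E[W] = (1/3)·(8) + (1/3)·(7) + (1/3)·(6) = 7.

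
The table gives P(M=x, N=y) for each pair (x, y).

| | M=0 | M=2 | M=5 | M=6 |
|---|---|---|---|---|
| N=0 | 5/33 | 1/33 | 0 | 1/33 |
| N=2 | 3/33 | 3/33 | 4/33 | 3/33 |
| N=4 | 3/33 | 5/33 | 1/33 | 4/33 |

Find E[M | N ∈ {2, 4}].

83/26

P(N ∈ {2, 4}) = 26/33.
Σ M·P over the event = 0·(3/33) + 0·(3/33) + 2·(3/33) + 2·(5/33) + 5·(4/33) + 5·(1/33) + 6·(3/33) + 6·(4/33) = 83/33.
E[M | N ∈ {2, 4}] = (83/33) / (26/33) = 83/26.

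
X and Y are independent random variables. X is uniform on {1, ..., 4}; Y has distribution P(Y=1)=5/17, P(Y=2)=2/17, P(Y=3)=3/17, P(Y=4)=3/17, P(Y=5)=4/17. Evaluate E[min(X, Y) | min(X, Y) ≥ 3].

67/20

P(min(X, Y) ≥ 3) = 5/17.
Summing min(X,Y)·P(x,y) over outcomes with min(X, Y) ≥ 3 gives 67/68.
E[min(X, Y) | min(X, Y) ≥ 3] = (67/68) / (5/17) = 67/20.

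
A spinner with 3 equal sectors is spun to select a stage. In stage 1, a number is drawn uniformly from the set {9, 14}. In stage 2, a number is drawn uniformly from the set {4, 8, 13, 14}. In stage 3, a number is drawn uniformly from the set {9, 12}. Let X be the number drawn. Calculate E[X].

E[X | stage 1] = (9+14)/2 = 23/2.
E[X | stage 2] = (4+8+13+14)/4 = 39/4.
E[X | stage 3] = (9+12)/2 = 21/2.
E[X] = (1/3)·(23/2) + (1/3)·(39/4) + (1/3)·(21/2) = 127/12.

127/12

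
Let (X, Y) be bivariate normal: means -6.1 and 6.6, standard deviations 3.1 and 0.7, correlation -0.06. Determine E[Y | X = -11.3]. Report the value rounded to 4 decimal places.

E[Y | X=x] = μ_Y + ρ(σ_Y/σ_X)(x − μ_X) for jointly normal variables.
E[Y | X=-11.3] = 6.6 + (-0.06)·(0.7/3.1)·(-11.3 − (-6.1)) = 6.6 + (-0.0135484)·(-5.2) = 6.6705.

6.6705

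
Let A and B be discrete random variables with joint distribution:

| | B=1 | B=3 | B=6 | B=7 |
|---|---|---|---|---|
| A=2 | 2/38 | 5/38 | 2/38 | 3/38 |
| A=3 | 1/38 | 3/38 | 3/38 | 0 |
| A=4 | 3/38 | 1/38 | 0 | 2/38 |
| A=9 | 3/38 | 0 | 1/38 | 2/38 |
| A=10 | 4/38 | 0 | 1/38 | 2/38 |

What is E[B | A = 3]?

P(A = 3) = 7/38.
Σ B·P over the event = 1·(1/38) + 3·(3/38) + 6·(3/38) = 14/19.
E[B | A = 3] = (14/19) / (7/38) = 4.

4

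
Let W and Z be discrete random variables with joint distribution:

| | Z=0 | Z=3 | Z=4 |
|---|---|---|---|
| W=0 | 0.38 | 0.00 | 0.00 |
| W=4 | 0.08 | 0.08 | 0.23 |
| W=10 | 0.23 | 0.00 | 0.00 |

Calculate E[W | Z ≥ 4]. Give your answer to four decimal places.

P(Z ≥ 4) = 0.23.
Summing W·P(W=x,Z=y) over the conditioning event gives 0.92.
E[W | Z ≥ 4] = (0.92) / (0.23) = 4.0000.

4.0000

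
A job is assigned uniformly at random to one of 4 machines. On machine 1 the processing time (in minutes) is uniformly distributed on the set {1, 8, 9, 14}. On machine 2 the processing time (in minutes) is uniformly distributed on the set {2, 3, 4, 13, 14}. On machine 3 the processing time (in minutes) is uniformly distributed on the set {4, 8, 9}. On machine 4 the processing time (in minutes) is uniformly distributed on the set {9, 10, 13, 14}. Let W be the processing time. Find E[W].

E[W | machine 1] = (1+8+9+14)/4 = 8.
E[W | machine 2] = (2+3+4+13+14)/5 = 36/5.
E[W | machine 3] = (4+8+9)/3 = 7.
E[W | machine 4] = (9+10+13+14)/4 = 23/2.
E[W] = (1/4)·(8) + (1/4)·(36/5) + (1/4)·(7) + (1/4)·(23/2) = 337/40.

337/40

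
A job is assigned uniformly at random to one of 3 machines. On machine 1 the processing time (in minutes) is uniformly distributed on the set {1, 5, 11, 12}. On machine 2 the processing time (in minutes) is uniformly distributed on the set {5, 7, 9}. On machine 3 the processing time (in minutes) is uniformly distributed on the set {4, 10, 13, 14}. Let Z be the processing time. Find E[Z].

49/6

E[Z | machine 1] = (1+5+11+12)/4 = 29/4.
E[Z | machine 2] = (5+7+9)/3 = 7.
E[Z | machine 3] = (4+10+13+14)/4 = 41/4.
By the law of total expectation,
E[Z] = (1/3)·(29/4) + (1/3)·(7) + (1/3)·(41/4) = 49/6.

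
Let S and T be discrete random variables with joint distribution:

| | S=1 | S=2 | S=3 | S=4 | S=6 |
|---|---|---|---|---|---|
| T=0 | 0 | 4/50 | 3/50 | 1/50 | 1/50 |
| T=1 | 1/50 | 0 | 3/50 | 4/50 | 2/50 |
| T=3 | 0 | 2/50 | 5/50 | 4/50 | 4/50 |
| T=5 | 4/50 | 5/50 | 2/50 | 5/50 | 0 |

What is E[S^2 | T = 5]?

61/8

P(T = 5) = 8/25.
Σ S^2·P over the event = 1·(4/50) + 4·(5/50) + 9·(2/50) + 16·(5/50) = 61/25.
E[S^2 | T = 5] = (61/25) / (8/25) = 61/8.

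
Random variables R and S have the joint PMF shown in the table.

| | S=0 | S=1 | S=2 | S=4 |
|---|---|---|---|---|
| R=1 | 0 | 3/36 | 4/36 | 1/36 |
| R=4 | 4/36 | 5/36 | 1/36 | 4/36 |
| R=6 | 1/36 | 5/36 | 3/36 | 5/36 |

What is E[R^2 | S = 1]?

P(S = 1) = 13/36.
Σ R^2·P over the event = 1·(3/36) + 16·(5/36) + 36·(5/36) = 263/36.
E[R^2 | S = 1] = (263/36) / (13/36) = 263/13.

263/13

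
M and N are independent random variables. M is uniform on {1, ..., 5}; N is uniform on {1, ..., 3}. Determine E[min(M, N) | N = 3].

12/5

Outcomes with N = 3: (1,3), (2,3), (3,3), (4,3), (5,3), each with probability 1/15.
E[min(M, N) | N = 3] = (1 + 2 + 3 + 3 + 3) / 5 = 12/5.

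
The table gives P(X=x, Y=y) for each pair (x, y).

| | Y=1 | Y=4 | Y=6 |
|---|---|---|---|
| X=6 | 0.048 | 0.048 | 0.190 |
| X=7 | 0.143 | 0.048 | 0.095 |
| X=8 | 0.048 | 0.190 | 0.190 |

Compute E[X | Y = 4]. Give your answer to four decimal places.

P(Y = 4) = 0.286.
Σ X·P over the event = 6·(0.048) + 7·(0.048) + 8·(0.190) = 2.144.
E[X | Y = 4] = (2.144) / (0.286) = 7.4965.

7.4965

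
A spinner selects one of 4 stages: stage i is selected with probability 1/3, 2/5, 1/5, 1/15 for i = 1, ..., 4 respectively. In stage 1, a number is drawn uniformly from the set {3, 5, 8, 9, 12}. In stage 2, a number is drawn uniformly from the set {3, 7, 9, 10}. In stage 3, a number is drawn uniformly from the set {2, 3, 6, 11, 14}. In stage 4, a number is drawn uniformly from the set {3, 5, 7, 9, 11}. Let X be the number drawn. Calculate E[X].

E[X | stage 1] = (3+5+8+9+12)/5 = 37/5.
E[X | stage 2] = (3+7+9+10)/4 = 29/4.
E[X | stage 3] = (2+3+6+11+14)/5 = 36/5.
E[X | stage 4] = (3+5+7+9+11)/5 = 7.
E[X] = (1/3)·(37/5) + (2/5)·(29/4) + (1/5)·(36/5) + (1/15)·(7) = 1091/150.

1091/150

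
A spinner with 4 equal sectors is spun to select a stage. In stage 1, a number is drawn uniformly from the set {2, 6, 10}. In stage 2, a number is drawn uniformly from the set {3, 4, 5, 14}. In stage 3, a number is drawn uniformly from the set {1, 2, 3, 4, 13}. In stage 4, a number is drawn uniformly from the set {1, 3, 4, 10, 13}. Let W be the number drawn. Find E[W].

233/40

E[W | stage 1] = (2+6+10)/3 = 6.
E[W | stage 2] = (3+4+5+14)/4 = 13/2.
E[W | stage 3] = (1+2+3+4+13)/5 = 23/5.
E[W | stage 4] = (1+3+4+10+13)/5 = 31/5.
E[W] = (1/4)·(6) + (1/4)·(13/2) + (1/4)·(23/5) + (1/4)·(31/5) = 233/40.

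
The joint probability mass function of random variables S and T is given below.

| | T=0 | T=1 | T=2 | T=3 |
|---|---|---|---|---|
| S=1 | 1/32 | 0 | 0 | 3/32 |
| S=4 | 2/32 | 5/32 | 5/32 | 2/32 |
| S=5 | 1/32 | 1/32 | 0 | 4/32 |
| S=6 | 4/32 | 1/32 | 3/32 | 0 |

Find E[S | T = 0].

19/4

P(T = 0) = 1/4.
Σ S·P over the event = 1·(1/32) + 4·(2/32) + 5·(1/32) + 6·(4/32) = 19/16.
E[S | T = 0] = (19/16) / (1/4) = 19/4.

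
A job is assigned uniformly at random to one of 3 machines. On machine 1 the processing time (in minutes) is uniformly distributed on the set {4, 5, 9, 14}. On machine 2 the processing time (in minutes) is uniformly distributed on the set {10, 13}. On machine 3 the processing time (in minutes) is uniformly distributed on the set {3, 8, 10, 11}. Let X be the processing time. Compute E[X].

E[X | machine 1] = (4+5+9+14)/4 = 8.
E[X | machine 2] = (10+13)/2 = 23/2.
E[X | machine 3] = (3+8+10+11)/4 = 8.
E[X] = (1/3)·(8) + (1/3)·(23/2) + (1/3)·(8) = 55/6.

55/6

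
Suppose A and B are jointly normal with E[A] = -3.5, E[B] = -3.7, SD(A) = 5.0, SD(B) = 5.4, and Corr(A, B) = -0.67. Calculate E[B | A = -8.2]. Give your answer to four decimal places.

-0.2991

For a bivariate normal, E[B | A=x] = μ_B + ρ·(σ_B/σ_A)·(x − μ_A).
E[B | A=-8.2] = -3.7 + (-0.67)·(5.4/5.0)·(-8.2 − (-3.5)) = -3.7 + (-0.7236)·(-4.7) = -0.2991.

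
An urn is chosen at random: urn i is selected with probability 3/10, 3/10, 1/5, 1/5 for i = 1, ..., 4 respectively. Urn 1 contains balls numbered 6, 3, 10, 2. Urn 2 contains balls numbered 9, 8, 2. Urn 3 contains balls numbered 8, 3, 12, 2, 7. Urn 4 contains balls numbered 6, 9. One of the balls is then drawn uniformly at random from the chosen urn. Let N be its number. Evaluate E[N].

E[N | urn 1] = (6+3+10+2)/4 = 21/4.
E[N | urn 2] = (9+8+2)/3 = 19/3.
E[N | urn 3] = (8+3+12+2+7)/5 = 32/5.
E[N | urn 4] = (6+9)/2 = 15/2.
E[N] = (3/10)·(21/4) + (3/10)·(19/3) + (1/5)·(32/5) + (1/5)·(15/2) = 1251/200.

1251/200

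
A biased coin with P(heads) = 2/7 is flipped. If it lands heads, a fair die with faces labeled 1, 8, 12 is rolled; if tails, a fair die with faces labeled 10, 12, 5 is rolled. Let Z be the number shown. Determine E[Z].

E[Z | heads] = (1+8+12)/3 = 7.
E[Z | tails] = (10+12+5)/3 = 9.
E[Z] = (2/7)·(7) + (5/7)·(9) = 59/7.

59/7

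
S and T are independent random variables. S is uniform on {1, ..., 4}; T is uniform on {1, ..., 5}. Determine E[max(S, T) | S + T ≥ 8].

Outcomes with S + T ≥ 8: (3,5), (4,4), (4,5), each with probability 1/20.
E[max(S, T) | S + T ≥ 8] = (5 + 4 + 5) / 3 = 14/3.

14/3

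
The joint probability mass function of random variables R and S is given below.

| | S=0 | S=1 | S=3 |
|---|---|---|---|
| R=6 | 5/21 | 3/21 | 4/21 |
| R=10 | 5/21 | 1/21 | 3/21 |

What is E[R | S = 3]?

P(S = 3) = 1/3.
Σ R·P over the event = 6·(4/21) + 10·(3/21) = 18/7.
E[R | S = 3] = (18/7) / (1/3) = 54/7.

54/7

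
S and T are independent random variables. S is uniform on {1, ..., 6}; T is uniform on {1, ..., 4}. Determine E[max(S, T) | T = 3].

Outcomes with T = 3: (1,3), (2,3), (3,3), (4,3), (5,3), (6,3), each with probability 1/24.
E[max(S, T) | T = 3] = (3 + 3 + 3 + 4 + 5 + 6) / 6 = 4.

4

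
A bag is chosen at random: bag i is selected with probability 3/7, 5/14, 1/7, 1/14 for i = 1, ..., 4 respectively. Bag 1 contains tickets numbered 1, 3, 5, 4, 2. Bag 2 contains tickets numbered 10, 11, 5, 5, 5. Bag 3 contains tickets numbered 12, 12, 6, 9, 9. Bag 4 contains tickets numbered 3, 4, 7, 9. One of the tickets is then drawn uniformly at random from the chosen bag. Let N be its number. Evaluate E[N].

1579/280

E[N | bag 1] = (1+3+5+4+2)/5 = 3.
E[N | bag 2] = (10+11+5+5+5)/5 = 36/5.
E[N | bag 3] = (12+12+6+9+9)/5 = 48/5.
E[N | bag 4] = (3+4+7+9)/4 = 23/4.
E[N] = (3/7)·(3) + (5/14)·(36/5) + (1/7)·(48/5) + (1/14)·(23/4) = 1579/280.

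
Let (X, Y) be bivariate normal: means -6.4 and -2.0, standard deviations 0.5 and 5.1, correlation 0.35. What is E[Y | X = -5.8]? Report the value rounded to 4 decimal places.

E[Y | X=x] = μ_Y + ρ(σ_Y/σ_X)(x − μ_X) for jointly normal variables.
E[Y | X=-5.8] = -2.0 + (0.35)·(5.1/0.5)·(-5.8 − (-6.4)) = -2.0 + (3.57)·(0.6) = 0.1420.

0.1420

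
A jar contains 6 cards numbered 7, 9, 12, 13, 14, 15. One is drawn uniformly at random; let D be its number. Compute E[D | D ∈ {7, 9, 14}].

10

P(D ∈ {7, 9, 14}) = 1/2.
Σ over the event: 7·1/6 + 9·1/6 + 14·1/6 = 5.
E[D | D ∈ {7, 9, 14}] = (5) / (1/2) = 10.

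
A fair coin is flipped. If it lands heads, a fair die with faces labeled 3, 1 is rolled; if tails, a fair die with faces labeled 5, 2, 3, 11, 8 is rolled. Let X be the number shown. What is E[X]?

39/10

E[X | heads] = (3+1)/2 = 2.
E[X | tails] = (5+2+3+11+8)/5 = 29/5.
E[X] = (1/2)·(2) + (1/2)·(29/5) = 39/10.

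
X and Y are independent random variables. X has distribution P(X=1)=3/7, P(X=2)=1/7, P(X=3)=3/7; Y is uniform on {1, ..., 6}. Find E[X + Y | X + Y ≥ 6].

P(X + Y ≥ 6) = 1/2.
Summing (X+Y)·P(x,y) over outcomes with X + Y ≥ 6 gives 25/7.
E[X + Y | X + Y ≥ 6] = (25/7) / (1/2) = 50/7.

50/7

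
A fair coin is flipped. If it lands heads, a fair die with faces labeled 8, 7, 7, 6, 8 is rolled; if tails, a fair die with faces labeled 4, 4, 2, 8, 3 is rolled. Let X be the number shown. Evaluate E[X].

57/10

E[X | heads] = (8+7+7+6+8)/5 = 36/5.
E[X | tails] = (4+4+2+8+3)/5 = 21/5.
E[X] = (1/2)·(36/5) + (1/2)·(21/5) = 57/10.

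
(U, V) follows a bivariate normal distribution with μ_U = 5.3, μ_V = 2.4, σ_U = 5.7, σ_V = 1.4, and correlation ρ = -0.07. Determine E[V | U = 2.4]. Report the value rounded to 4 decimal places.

E[V | U=x] = μ_V + ρ(σ_V/σ_U)(x − μ_U) for jointly normal variables.
E[V | U=2.4] = 2.4 + (-0.07)·(1.4/5.7)·(2.4 − (5.3)) = 2.4 + (-0.017193)·(-2.9) = 2.4499.

2.4499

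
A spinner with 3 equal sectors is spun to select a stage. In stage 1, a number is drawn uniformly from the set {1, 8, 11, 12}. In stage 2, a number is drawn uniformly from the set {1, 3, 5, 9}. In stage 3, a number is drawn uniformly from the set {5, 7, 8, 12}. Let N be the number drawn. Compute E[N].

41/6

E[N | stage 1] = (1+8+11+12)/4 = 8.
E[N | stage 2] = (1+3+5+9)/4 = 9/2.
E[N | stage 3] = (5+7+8+12)/4 = 8.
By the law of total expectation,
E[N] = (1/3)·(8) + (1/3)·(9/2) + (1/3)·(8) = 41/6.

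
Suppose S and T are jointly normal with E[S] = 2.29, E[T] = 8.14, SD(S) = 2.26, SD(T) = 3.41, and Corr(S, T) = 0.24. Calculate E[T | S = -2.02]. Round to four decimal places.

For a bivariate normal, E[T | S=x] = μ_T + ρ·(σ_T/σ_S)·(x − μ_S).
E[T | S=-2.02] = 8.14 + (0.24)·(3.41/2.26)·(-2.02 − (2.29)) = 8.14 + (0.362124)·(-4.31) = 6.5792.

6.5792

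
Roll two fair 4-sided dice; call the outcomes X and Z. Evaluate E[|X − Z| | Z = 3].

1

Outcomes with Z = 3: (1,3), (2,3), (3,3), (4,3), each with probability 1/16.
E[|X − Z| | Z = 3] = (2 + 1 + 0 + 1) / 4 = 1.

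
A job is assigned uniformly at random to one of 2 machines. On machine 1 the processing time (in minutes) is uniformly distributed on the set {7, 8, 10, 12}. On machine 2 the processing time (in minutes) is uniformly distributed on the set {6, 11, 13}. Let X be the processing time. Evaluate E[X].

77/8

E[X | machine 1] = (7+8+10+12)/4 = 37/4.
E[X | machine 2] = (6+11+13)/3 = 10.
E[X] = (1/2)·(37/4) + (1/2)·(10) = 77/8.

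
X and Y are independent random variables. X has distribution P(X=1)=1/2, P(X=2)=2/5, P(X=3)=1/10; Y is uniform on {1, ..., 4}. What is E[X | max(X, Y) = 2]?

P(max(X, Y) = 2) = 13/40.
Summing X·P(x,y) over outcomes with max(X, Y) = 2 gives 21/40.
E[X | max(X, Y) = 2] = (21/40) / (13/40) = 21/13.

21/13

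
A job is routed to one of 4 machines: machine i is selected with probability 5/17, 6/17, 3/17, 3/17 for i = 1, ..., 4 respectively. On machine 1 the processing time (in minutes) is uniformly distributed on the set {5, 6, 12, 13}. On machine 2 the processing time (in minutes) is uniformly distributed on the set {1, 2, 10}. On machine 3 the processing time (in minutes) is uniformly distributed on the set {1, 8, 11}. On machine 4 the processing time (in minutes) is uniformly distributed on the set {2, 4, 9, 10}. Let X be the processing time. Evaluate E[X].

439/68

E[X | machine 1] = (5+6+12+13)/4 = 9.
E[X | machine 2] = (1+2+10)/3 = 13/3.
E[X | machine 3] = (1+8+11)/3 = 20/3.
E[X | machine 4] = (2+4+9+10)/4 = 25/4.
E[X] = (5/17)·(9) + (6/17)·(13/3) + (3/17)·(20/3) + (3/17)·(25/4) = 439/68.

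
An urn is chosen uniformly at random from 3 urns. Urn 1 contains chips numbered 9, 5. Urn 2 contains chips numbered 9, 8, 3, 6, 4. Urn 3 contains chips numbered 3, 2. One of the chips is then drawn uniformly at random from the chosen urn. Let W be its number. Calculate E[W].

E[W | urn 1] = (9+5)/2 = 7.
E[W | urn 2] = (9+8+3+6+4)/5 = 6.
E[W | urn 3] = (3+2)/2 = 5/2.
By the law of total expectation,
E[W] = (1/3)·(7) + (1/3)·(6) + (1/3)·(5/2) = 31/6.

31/6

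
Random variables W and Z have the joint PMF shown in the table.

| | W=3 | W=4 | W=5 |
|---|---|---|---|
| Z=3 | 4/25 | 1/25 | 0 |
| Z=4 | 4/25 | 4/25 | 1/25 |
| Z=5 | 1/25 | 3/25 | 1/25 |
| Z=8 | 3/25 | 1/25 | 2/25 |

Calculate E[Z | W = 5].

25/4

P(W = 5) = 4/25.
Summing Z·P(W=x,Z=y) over the conditioning event gives 1.
E[Z | W = 5] = (1) / (4/25) = 25/4.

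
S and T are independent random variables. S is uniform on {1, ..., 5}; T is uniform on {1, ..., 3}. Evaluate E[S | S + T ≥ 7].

14/3

P(S + T ≥ 7) = 1/5.
Summing S·P(x,y) over outcomes with S + T ≥ 7 gives 14/15.
E[S | S + T ≥ 7] = (14/15) / (1/5) = 14/3.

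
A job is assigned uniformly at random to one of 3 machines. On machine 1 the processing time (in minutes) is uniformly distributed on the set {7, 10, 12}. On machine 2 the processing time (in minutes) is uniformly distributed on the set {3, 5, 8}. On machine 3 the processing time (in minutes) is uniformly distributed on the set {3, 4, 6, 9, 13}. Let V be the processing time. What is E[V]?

E[V | machine 1] = (7+10+12)/3 = 29/3.
E[V | machine 2] = (3+5+8)/3 = 16/3.
E[V | machine 3] = (3+4+6+9+13)/5 = 7.
By the law of total expectation,
E[V] = (1/3)·(29/3) + (1/3)·(16/3) + (1/3)·(7) = 22/3.

22/3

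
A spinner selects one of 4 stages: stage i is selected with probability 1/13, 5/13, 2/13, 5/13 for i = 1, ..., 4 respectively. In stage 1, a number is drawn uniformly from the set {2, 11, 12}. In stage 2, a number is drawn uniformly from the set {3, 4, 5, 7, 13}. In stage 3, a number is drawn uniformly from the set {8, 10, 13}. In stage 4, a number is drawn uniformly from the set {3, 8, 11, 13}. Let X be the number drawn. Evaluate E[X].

E[X | stage 1] = (2+11+12)/3 = 25/3.
E[X | stage 2] = (3+4+5+7+13)/5 = 32/5.
E[X | stage 3] = (8+10+13)/3 = 31/3.
E[X | stage 4] = (3+8+11+13)/4 = 35/4.
By the law of total expectation,
E[X] = (1/13)·(25/3) + (5/13)·(32/5) + (2/13)·(31/3) + (5/13)·(35/4) = 419/52.

419/52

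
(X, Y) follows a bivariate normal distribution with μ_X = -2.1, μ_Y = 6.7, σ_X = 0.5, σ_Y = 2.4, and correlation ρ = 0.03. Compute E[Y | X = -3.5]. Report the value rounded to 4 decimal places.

6.4984

The regression of Y on X has slope ρ·σ_Y/σ_X and passes through (μ_X, μ_Y).
E[Y | X=-3.5] = 6.7 + (0.03)·(2.4/0.5)·(-3.5 − (-2.1)) = 6.7 + (0.144)·(-1.4) = 6.4984.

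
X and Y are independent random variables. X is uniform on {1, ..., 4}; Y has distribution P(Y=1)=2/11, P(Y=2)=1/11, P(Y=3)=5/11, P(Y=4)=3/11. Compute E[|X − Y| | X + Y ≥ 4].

17/13

P(X + Y ≥ 4) = 39/44.
Summing |X−Y|·P(x,y) over outcomes with X + Y ≥ 4 gives 51/44.
E[|X − Y| | X + Y ≥ 4] = (51/44) / (39/44) = 17/13.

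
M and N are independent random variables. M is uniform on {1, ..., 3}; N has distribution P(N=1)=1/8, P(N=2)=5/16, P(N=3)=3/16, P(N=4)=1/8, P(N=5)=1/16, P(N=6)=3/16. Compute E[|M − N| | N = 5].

P(N = 5) = 1/16.
Summing |M−N|·P(x,y) over outcomes with N = 5 gives 3/16.
E[|M − N| | N = 5] = (3/16) / (1/16) = 3.

3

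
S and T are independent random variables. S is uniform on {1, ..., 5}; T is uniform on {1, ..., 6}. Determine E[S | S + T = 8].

P(S + T = 8) = 2/15.
Summing S·P(x,y) over outcomes with S + T = 8 gives 7/15.
E[S | S + T = 8] = (7/15) / (2/15) = 7/2.

7/2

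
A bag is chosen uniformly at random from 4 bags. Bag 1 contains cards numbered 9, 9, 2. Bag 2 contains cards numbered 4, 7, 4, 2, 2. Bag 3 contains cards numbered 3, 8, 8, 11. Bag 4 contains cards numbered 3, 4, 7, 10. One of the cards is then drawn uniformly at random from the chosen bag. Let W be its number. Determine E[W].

719/120

E[W | bag 1] = (9+9+2)/3 = 20/3.
E[W | bag 2] = (4+7+4+2+2)/5 = 19/5.
E[W | bag 3] = (3+8+8+11)/4 = 15/2.
E[W | bag 4] = (3+4+7+10)/4 = 6.
By the law of total expectation,
E[W] = (1/4)·(20/3) + (1/4)·(19/5) + (1/4)·(15/2) + (1/4)·(6) = 719/120.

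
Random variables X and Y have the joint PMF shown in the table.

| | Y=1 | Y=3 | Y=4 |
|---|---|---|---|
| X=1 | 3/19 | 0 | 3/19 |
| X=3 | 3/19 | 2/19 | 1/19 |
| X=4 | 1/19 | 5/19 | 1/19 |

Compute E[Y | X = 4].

20/7

P(X = 4) = 7/19.
Summing Y·P(X=x,Y=y) over the conditioning event gives 20/19.
E[Y | X = 4] = (20/19) / (7/19) = 20/7.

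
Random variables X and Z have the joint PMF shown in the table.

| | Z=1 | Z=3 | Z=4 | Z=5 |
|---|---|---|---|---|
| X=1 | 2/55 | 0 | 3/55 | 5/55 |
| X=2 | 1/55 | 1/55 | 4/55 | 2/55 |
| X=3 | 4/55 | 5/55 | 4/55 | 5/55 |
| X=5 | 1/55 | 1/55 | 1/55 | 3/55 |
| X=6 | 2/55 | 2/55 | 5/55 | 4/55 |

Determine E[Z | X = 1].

39/10

P(X = 1) = 2/11.
Summing Z·P(X=x,Z=y) over the conditioning event gives 39/55.
E[Z | X = 1] = (39/55) / (2/11) = 39/10.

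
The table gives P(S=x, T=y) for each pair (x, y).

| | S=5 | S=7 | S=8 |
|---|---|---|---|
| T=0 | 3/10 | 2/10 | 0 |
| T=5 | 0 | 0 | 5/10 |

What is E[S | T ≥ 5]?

P(T ≥ 5) = 1/2.
Summing S·P(S=x,T=y) over the conditioning event gives 4.
E[S | T ≥ 5] = (4) / (1/2) = 8.

8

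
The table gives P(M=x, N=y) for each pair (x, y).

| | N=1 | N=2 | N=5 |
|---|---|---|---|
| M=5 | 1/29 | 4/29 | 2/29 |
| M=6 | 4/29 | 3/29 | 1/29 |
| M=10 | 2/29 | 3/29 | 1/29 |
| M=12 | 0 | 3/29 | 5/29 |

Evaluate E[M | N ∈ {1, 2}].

P(N ∈ {1, 2}) = 20/29.
Σ M·P over the event = 5·(1/29) + 5·(4/29) + 6·(4/29) + 6·(3/29) + 10·(2/29) + 10·(3/29) + 12·(3/29) = 153/29.
E[M | N ∈ {1, 2}] = (153/29) / (20/29) = 153/20.

153/20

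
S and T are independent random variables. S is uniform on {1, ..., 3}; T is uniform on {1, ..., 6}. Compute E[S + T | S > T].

P(S > T) = 1/6.
Summing (S+T)·P(x,y) over outcomes with S > T gives 2/3.
E[S + T | S > T] = (2/3) / (1/6) = 4.

4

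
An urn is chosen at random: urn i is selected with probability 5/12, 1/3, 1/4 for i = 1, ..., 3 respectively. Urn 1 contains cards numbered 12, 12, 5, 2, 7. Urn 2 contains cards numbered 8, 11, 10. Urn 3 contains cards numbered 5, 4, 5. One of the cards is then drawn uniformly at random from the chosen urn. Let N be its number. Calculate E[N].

E[N | urn 1] = (12+12+5+2+7)/5 = 38/5.
E[N | urn 2] = (8+11+10)/3 = 29/3.
E[N | urn 3] = (5+4+5)/3 = 14/3.
E[N] = (5/12)·(38/5) + (1/3)·(29/3) + (1/4)·(14/3) = 68/9.

68/9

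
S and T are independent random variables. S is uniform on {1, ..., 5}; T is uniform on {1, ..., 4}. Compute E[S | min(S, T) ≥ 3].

Outcomes with min(S, T) ≥ 3: (3,3), (3,4), (4,3), (4,4), (5,3), (5,4), each with probability 1/20.
E[S | min(S, T) ≥ 3] = (3 + 3 + 4 + 4 + 5 + 5) / 6 = 4.

4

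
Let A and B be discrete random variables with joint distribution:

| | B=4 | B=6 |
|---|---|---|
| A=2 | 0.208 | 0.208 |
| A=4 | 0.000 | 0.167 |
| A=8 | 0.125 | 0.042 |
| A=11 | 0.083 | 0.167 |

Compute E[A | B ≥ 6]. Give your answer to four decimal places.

5.5771

P(B ≥ 6) = 0.584.
Σ A·P over the event = 2·(0.208) + 4·(0.167) + 8·(0.042) + 11·(0.167) = 3.257.
E[A | B ≥ 6] = (3.257) / (0.584) = 5.5771.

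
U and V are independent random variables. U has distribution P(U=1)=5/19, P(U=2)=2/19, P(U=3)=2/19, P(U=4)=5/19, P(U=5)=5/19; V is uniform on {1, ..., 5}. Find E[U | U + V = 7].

P(U + V = 7) = 14/95.
Summing U·P(x,y) over outcomes with U + V = 7 gives 11/19.
E[U | U + V = 7] = (11/19) / (14/95) = 55/14.

55/14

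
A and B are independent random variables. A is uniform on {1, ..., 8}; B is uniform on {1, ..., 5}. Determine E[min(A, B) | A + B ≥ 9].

P(A + B ≥ 9) = 3/8.
Summing min(A,B)·P(x,y) over outcomes with A + B ≥ 9 gives 27/20.
E[min(A, B) | A + B ≥ 9] = (27/20) / (3/8) = 18/5.

18/5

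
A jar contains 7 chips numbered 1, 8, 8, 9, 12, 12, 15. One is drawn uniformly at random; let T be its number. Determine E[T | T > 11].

P(T > 11) = 3/7.
Σ over the event: 12·2/7 + 15·1/7 = 39/7.
E[T | T > 11] = (39/7) / (3/7) = 13.

13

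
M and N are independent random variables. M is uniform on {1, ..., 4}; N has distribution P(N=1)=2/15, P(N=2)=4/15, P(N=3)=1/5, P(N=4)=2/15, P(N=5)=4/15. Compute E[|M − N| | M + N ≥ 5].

76/43

P(M + N ≥ 5) = 43/60.
Summing |M−N|·P(x,y) over outcomes with M + N ≥ 5 gives 19/15.
E[|M − N| | M + N ≥ 5] = (19/15) / (43/60) = 76/43.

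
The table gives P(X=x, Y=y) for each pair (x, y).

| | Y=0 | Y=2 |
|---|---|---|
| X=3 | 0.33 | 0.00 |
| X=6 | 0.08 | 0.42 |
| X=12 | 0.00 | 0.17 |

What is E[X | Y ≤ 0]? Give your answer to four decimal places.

P(Y ≤ 0) = 0.41.
Σ X·P over the event = 3·(0.33) + 6·(0.08) = 1.47.
E[X | Y ≤ 0] = (1.47) / (0.41) = 3.5854.

3.5854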